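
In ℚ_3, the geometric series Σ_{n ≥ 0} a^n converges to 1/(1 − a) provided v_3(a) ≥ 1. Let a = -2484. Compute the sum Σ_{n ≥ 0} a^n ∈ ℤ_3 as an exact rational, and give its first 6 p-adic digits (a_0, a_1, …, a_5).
Σ a^n = 1/(1 − a) = 1/2485;  first 6 digits = (1, 0, 0, 1, 2, 1)

v_3(a) = 3 ≥ 1, so the series converges in ℤ_3 to 1/(1 − a) = 1/(1 − (-2484)) = 1/2485. Expand this rational in ℤ_3: compute digits iteratively via d_i = x_i mod 3, x_{i+1} = (x_i − d_i)/3. The first 6 digits are (1, 0, 0, 1, 2, 1).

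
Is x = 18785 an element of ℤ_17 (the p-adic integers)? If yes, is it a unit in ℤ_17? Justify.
x ∈ ℤ_17 but not a unit; v_17(x) = 2 > 0

ℤ_17 = {x ∈ ℚ_17 : v_17(x) ≥ 0} and ℤ_17^× = {x ∈ ℤ_17 : v_17(x) = 0}. Here v_17(18785) = v_17(num) − v_17(den) = 2; compare against these criteria.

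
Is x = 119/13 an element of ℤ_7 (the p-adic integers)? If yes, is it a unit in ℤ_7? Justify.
x ∈ ℤ_7 but not a unit; v_7(x) = 1 > 0

ℤ_7 = {x ∈ ℚ_7 : v_7(x) ≥ 0} and ℤ_7^× = {x ∈ ℤ_7 : v_7(x) = 0}. Here v_7(119/13) = v_7(num) − v_7(den) = 1; compare against these criteria.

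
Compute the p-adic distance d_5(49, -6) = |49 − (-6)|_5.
d_5(49, -6) = 1/5

Step 1 — x − y = 49 − (-6) = 55. Step 2 — v_5(55) = 1 (factor: 55 = (5^1 · 11); the sign does not affect v_p). Step 3 — |x − y|_5 = 5^{-1} = 1/5.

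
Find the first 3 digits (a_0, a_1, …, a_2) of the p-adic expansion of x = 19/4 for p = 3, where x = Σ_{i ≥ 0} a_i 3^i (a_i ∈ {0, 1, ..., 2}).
(a_0, …, a_2) = (1, 2, 2)

v_3(19/4) = 0 (numerator and denominator both coprime to 3), so x ∈ ℤ_3^×. Compute digits iteratively via a_i = x_i mod 3, x_{i+1} = (x_i − a_i)/3, with x_0 = x:
  x_0 = 19/4;  a_0 = 1;  x_1 = (x_0 − 1)/3 = 5/4
  x_1 = 5/4;  a_1 = 2;  x_2 = (x_1 − 2)/3 = -1/4
  x_2 = -1/4;  a_2 = 2;  x_3 = (x_2 − 2)/3 = -3/4
Digits: (1, 2, 2).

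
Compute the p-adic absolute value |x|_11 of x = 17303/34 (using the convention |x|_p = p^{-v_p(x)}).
|17303/34|_11 = 1/1331

Step 1 — compute v_11(x) by factoring powers of 11 out of the numerator and denominator: v_11(17303/34) = 3. Step 2 — apply |x|_p = p^{-v_p(x)} = 11^{-3} = 1/1331.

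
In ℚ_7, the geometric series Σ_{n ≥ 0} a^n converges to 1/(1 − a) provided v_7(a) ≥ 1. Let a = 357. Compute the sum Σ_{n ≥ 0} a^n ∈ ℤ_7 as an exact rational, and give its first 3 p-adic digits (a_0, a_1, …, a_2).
Σ a^n = 1/(1 − a) = -1/356;  first 3 digits = (1, 2, 4)

v_7(a) = 1 ≥ 1, so the series converges in ℤ_7 to 1/(1 − a) = 1/(1 − 357) = -1/356. Expand this rational in ℤ_7: compute digits iteratively via d_i = x_i mod 7, x_{i+1} = (x_i − d_i)/7. The first 3 digits are (1, 2, 4).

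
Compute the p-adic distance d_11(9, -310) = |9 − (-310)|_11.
d_11(9, -310) = 1/11

Step 1 — x − y = 9 − (-310) = 319. Step 2 — v_11(319) = 1 (factor: 319 = (11^1 · 29); the sign does not affect v_p). Step 3 — |x − y|_11 = 11^{-1} = 1/11.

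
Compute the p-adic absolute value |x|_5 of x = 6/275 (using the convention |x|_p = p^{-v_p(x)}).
|6/275|_5 = 25

Step 1 — compute v_5(x) by factoring powers of 5 out of the numerator and denominator: v_5(6/275) = -2. Step 2 — apply |x|_p = p^{-v_p(x)} = 5^{2} = 25.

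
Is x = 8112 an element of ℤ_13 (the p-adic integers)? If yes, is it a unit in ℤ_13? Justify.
x ∈ ℤ_13 but not a unit; v_13(x) = 2 > 0

ℤ_13 = {x ∈ ℚ_13 : v_13(x) ≥ 0} and ℤ_13^× = {x ∈ ℤ_13 : v_13(x) = 0}. Here v_13(8112) = v_13(num) − v_13(den) = 2; compare against these criteria.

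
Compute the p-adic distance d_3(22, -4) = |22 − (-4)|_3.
d_3(22, -4) = 1

Step 1 — x − y = 22 − (-4) = 26. Step 2 — v_3(26) = 0 (factor: 26 = (3^0 · 26); the sign does not affect v_p). Step 3 — |x − y|_3 = 3^{0} = 1.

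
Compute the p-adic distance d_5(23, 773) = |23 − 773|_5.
d_5(23, 773) = 1/125

Step 1 — x − y = 23 − 773 = -750. Step 2 — v_5(-750) = 3 (factor: -750 = −(5^3 · 6); the sign does not affect v_p). Step 3 — |x − y|_5 = 5^{-3} = 1/125.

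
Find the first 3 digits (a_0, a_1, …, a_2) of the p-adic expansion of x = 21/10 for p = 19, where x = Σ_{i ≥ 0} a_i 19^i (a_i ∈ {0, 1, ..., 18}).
(a_0, …, a_2) = (4, 17, 1)

v_19(21/10) = 0 (numerator and denominator both coprime to 19), so x ∈ ℤ_19^×. Compute digits iteratively via a_i = x_i mod 19, x_{i+1} = (x_i − a_i)/19, with x_0 = x:
  x_0 = 21/10;  a_0 = 4;  x_1 = (x_0 − 4)/19 = -1/10
  x_1 = -1/10;  a_1 = 17;  x_2 = (x_1 − 17)/19 = -9/10
  x_2 = -9/10;  a_2 = 1;  x_3 = (x_2 − 1)/19 = -1/10
Digits: (4, 17, 1).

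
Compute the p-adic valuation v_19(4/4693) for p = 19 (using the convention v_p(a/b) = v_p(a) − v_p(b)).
v_19(4/4693) = -2

Factor powers of 19 from the numerator and denominator of the reduced fraction: 4 = 19^0 · 4 and 4693 = 19^2 · 13. Apply v_p(a/b) = v_p(a) − v_p(b): v_19(4/4693) = 0 − 2 = -2.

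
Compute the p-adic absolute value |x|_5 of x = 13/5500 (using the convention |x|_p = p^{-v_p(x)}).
|13/5500|_5 = 125

Step 1 — compute v_5(x) by factoring powers of 5 out of the numerator and denominator: v_5(13/5500) = -3. Step 2 — apply |x|_p = p^{-v_p(x)} = 5^{3} = 125.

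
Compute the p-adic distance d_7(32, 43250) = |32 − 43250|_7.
d_7(32, 43250) = 1/2401

Step 1 — x − y = 32 − 43250 = -43218. Step 2 — v_7(-43218) = 4 (factor: -43218 = −(7^4 · 18); the sign does not affect v_p). Step 3 — |x − y|_7 = 7^{-4} = 1/2401.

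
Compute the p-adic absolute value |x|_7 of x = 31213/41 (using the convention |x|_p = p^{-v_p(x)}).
|31213/41|_7 = 1/2401

Step 1 — compute v_7(x) by factoring powers of 7 out of the numerator and denominator: v_7(31213/41) = 4. Step 2 — apply |x|_p = p^{-v_p(x)} = 7^{-4} = 1/2401.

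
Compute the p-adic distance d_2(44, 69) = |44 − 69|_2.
d_2(44, 69) = 1

Step 1 — x − y = 44 − 69 = -25. Step 2 — v_2(-25) = 0 (factor: -25 = −(2^0 · 25); the sign does not affect v_p). Step 3 — |x − y|_2 = 2^{0} = 1.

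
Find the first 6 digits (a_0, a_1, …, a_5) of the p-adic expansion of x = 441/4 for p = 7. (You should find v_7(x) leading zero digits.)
(a_0, …, a_5) = (0, 0, 4, 5, 1, 5)

v_7(441/4) = 2, so a_0 = ... = a_1 = 0. Factor out: x = 7^2 · u with u = 9/4 a unit in ℤ_7. Expand u iteratively via a_{v+i} = u_i mod 7, u_{i+1} = (u_i − a_{v+i})/7:
  u_0 = 9/4;  a_2 = 4;  u_1 = (u_0 − 4)/7 = -1/4
  u_1 = -1/4;  a_3 = 5;  u_2 = (u_1 − 5)/7 = -3/4
  u_2 = -3/4;  a_4 = 1;  u_3 = (u_2 − 1)/7 = -1/4
  u_3 = -1/4;  a_5 = 5;  u_4 = (u_3 − 5)/7 = -3/4
Digits: (0, 0, 4, 5, 1, 5).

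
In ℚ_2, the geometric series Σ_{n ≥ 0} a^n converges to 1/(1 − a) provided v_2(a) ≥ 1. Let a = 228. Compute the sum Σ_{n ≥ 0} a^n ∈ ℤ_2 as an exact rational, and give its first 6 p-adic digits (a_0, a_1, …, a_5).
Σ a^n = 1/(1 − a) = -1/227;  first 6 digits = (1, 0, 1, 0, 1, 1)

v_2(a) = 2 ≥ 1, so the series converges in ℤ_2 to 1/(1 − a) = 1/(1 − 228) = -1/227. Expand this rational in ℤ_2: compute digits iteratively via d_i = x_i mod 2, x_{i+1} = (x_i − d_i)/2. The first 6 digits are (1, 0, 1, 0, 1, 1).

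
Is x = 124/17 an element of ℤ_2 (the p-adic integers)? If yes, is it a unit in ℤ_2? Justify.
x ∈ ℤ_2 but not a unit; v_2(x) = 2 > 0

ℤ_2 = {x ∈ ℚ_2 : v_2(x) ≥ 0} and ℤ_2^× = {x ∈ ℤ_2 : v_2(x) = 0}. Here v_2(124/17) = v_2(num) − v_2(den) = 2; compare against these criteria.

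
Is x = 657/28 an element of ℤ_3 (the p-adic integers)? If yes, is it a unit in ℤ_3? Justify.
x ∈ ℤ_3 but not a unit; v_3(x) = 2 > 0

ℤ_3 = {x ∈ ℚ_3 : v_3(x) ≥ 0} and ℤ_3^× = {x ∈ ℤ_3 : v_3(x) = 0}. Here v_3(657/28) = v_3(num) − v_3(den) = 2; compare against these criteria.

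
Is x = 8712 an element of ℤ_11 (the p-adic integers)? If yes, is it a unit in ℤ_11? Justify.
x ∈ ℤ_11 but not a unit; v_11(x) = 2 > 0

ℤ_11 = {x ∈ ℚ_11 : v_11(x) ≥ 0} and ℤ_11^× = {x ∈ ℤ_11 : v_11(x) = 0}. Here v_11(8712) = v_11(num) − v_11(den) = 2; compare against these criteria.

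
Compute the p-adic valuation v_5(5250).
v_5(5250) = 3

v_5(n) is the largest exponent k such that 5^k divides n. Factor out: 5250 = 5^3 · 42. (Sign doesn't affect v_p.) So v_5(5250) = 3.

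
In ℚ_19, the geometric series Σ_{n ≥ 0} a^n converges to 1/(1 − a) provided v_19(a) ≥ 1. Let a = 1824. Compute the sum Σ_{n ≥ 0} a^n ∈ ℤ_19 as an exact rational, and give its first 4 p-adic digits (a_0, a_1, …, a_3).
Σ a^n = 1/(1 − a) = -1/1823;  first 4 digits = (1, 1, 6, 11)

v_19(a) = 1 ≥ 1, so the series converges in ℤ_19 to 1/(1 − a) = 1/(1 − 1824) = -1/1823. Expand this rational in ℤ_19: compute digits iteratively via d_i = x_i mod 19, x_{i+1} = (x_i − d_i)/19. The first 4 digits are (1, 1, 6, 11).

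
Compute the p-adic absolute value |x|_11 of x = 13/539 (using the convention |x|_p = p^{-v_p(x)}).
|13/539|_11 = 11

Step 1 — compute v_11(x) by factoring powers of 11 out of the numerator and denominator: v_11(13/539) = -1. Step 2 — apply |x|_p = p^{-v_p(x)} = 11^{1} = 11.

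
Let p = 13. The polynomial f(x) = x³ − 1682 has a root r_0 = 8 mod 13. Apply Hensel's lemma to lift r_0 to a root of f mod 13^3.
r_2 = 294 (mod 2197)

Hensel: r_{i+1} = r_i − f(r_i)/f′(r_i) mod 13^{i+2}, where f′(x) = 3x². Iterate:
  r_0 = 8 (mod 13)
  r_1 = 125 (mod 169)
  r_2 = 294 (mod 2197)
Final: r = 294 with f(r) ≡ 0 mod 13^3.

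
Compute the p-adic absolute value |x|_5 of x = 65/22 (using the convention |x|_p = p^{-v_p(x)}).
|65/22|_5 = 1/5

Step 1 — compute v_5(x) by factoring powers of 5 out of the numerator and denominator: v_5(65/22) = 1. Step 2 — apply |x|_p = p^{-v_p(x)} = 5^{-1} = 1/5.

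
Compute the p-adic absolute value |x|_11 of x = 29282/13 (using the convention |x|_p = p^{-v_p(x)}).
|29282/13|_11 = 1/14641

Step 1 — compute v_11(x) by factoring powers of 11 out of the numerator and denominator: v_11(29282/13) = 4. Step 2 — apply |x|_p = p^{-v_p(x)} = 11^{-4} = 1/14641.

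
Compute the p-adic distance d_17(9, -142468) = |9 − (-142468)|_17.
d_17(9, -142468) = 1/4913

Step 1 — x − y = 9 − (-142468) = 142477. Step 2 — v_17(142477) = 3 (factor: 142477 = (17^3 · 29); the sign does not affect v_p). Step 3 — |x − y|_17 = 17^{-3} = 1/4913.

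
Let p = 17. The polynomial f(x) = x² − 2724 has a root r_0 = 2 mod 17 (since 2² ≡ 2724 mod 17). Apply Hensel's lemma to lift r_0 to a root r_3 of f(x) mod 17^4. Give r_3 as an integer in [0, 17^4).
r_3 = 17733 (mod 83521)

Hensel's recurrence: r_{i+1} = r_i − f(r_i)·(f′(r_i))^{-1} mod 17^{i+2}, with f′(x) = 2x. Iterate:
  r_0 = 2 (mod 17)
  r_1 = 104 (mod 289)
  r_2 = 2994 (mod 4913)
  r_3 = 17733 (mod 83521)
Final: r_3 = 17733, and one checks f(r_3) ≡ 0 mod 17^4.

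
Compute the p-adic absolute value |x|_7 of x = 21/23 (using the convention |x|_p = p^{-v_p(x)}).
|21/23|_7 = 1/7

Step 1 — compute v_7(x) by factoring powers of 7 out of the numerator and denominator: v_7(21/23) = 1. Step 2 — apply |x|_p = p^{-v_p(x)} = 7^{-1} = 1/7.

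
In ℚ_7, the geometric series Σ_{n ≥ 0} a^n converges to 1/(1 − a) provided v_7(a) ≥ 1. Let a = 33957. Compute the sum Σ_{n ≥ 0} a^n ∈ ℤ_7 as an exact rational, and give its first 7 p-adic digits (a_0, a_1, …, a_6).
Σ a^n = 1/(1 − a) = -1/33956;  first 7 digits = (1, 0, 0, 1, 0, 2, 1)

v_7(a) = 3 ≥ 1, so the series converges in ℤ_7 to 1/(1 − a) = 1/(1 − 33957) = -1/33956. Expand this rational in ℤ_7: compute digits iteratively via d_i = x_i mod 7, x_{i+1} = (x_i − d_i)/7. The first 7 digits are (1, 0, 0, 1, 0, 2, 1).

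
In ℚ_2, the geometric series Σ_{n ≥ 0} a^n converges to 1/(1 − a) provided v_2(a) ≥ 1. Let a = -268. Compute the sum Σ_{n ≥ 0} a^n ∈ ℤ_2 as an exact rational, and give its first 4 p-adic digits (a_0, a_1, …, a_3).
Σ a^n = 1/(1 − a) = 1/269;  first 4 digits = (1, 0, 1, 0)

v_2(a) = 2 ≥ 1, so the series converges in ℤ_2 to 1/(1 − a) = 1/(1 − (-268)) = 1/269. Expand this rational in ℤ_2: compute digits iteratively via d_i = x_i mod 2, x_{i+1} = (x_i − d_i)/2. The first 4 digits are (1, 0, 1, 0).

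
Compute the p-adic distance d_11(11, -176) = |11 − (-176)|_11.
d_11(11, -176) = 1/11

Step 1 — x − y = 11 − (-176) = 187. Step 2 — v_11(187) = 1 (factor: 187 = (11^1 · 17); the sign does not affect v_p). Step 3 — |x − y|_11 = 11^{-1} = 1/11.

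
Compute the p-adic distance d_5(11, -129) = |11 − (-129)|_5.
d_5(11, -129) = 1/5

Step 1 — x − y = 11 − (-129) = 140. Step 2 — v_5(140) = 1 (factor: 140 = (5^1 · 28); the sign does not affect v_p). Step 3 — |x − y|_5 = 5^{-1} = 1/5.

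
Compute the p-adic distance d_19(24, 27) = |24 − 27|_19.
d_19(24, 27) = 1

Step 1 — x − y = 24 − 27 = -3. Step 2 — v_19(-3) = 0 (factor: -3 = −(19^0 · 3); the sign does not affect v_p). Step 3 — |x − y|_19 = 19^{0} = 1.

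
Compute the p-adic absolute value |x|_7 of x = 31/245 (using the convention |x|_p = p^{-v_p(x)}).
|31/245|_7 = 49

Step 1 — compute v_7(x) by factoring powers of 7 out of the numerator and denominator: v_7(31/245) = -2. Step 2 — apply |x|_p = p^{-v_p(x)} = 7^{2} = 49.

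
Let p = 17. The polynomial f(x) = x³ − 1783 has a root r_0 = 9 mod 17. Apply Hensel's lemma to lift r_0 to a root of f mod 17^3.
r_2 = 162 (mod 4913)

Hensel: r_{i+1} = r_i − f(r_i)/f′(r_i) mod 17^{i+2}, where f′(x) = 3x². Iterate:
  r_0 = 9 (mod 17)
  r_1 = 162 (mod 289)
  r_2 = 162 (mod 4913)
Final: r = 162 with f(r) ≡ 0 mod 17^3.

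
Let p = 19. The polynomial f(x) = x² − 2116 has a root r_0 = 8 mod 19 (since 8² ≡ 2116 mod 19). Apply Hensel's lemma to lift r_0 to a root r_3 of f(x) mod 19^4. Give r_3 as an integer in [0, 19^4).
r_3 = 46 (mod 130321)

Hensel's recurrence: r_{i+1} = r_i − f(r_i)·(f′(r_i))^{-1} mod 19^{i+2}, with f′(x) = 2x. Iterate:
  r_0 = 8 (mod 19)
  r_1 = 46 (mod 361)
  r_2 = 46 (mod 6859)
  r_3 = 46 (mod 130321)
Final: r_3 = 46, and one checks f(r_3) ≡ 0 mod 19^4.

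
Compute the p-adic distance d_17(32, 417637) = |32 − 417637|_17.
d_17(32, 417637) = 1/83521

Step 1 — x − y = 32 − 417637 = -417605. Step 2 — v_17(-417605) = 4 (factor: -417605 = −(17^4 · 5); the sign does not affect v_p). Step 3 — |x − y|_17 = 17^{-4} = 1/83521.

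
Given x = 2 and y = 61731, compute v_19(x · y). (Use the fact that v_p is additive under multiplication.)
v_19(123462) = 3

v_p(x) = 0 (factor: 2 = 19^0 · 2); v_p(y) = 3 (factor: 61731 = 19^3 · 9). Additivity: v_p(xy) = v_p(x) + v_p(y) = 0 + 3 = 3. (Direct check: xy = 123462 = 19^3 · (18).)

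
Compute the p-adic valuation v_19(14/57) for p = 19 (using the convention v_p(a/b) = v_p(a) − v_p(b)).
v_19(14/57) = -1

Factor powers of 19 from the numerator and denominator of the reduced fraction: 14 = 19^0 · 14 and 57 = 19^1 · 3. Apply v_p(a/b) = v_p(a) − v_p(b): v_19(14/57) = 0 − 1 = -1.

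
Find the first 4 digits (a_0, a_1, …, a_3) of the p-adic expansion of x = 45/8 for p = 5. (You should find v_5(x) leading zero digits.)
(a_0, …, a_3) = (0, 3, 4, 1)

v_5(45/8) = 1, so a_0 = ... = a_0 = 0. Factor out: x = 5^1 · u with u = 9/8 a unit in ℤ_5. Expand u iteratively via a_{v+i} = u_i mod 5, u_{i+1} = (u_i − a_{v+i})/5:
  u_0 = 9/8;  a_1 = 3;  u_1 = (u_0 − 3)/5 = -3/8
  u_1 = -3/8;  a_2 = 4;  u_2 = (u_1 − 4)/5 = -7/8
  u_2 = -7/8;  a_3 = 1;  u_3 = (u_2 − 1)/5 = -3/8
Digits: (0, 3, 4, 1).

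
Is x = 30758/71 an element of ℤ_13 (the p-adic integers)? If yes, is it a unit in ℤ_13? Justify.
x ∈ ℤ_13 but not a unit; v_13(x) = 3 > 0

ℤ_13 = {x ∈ ℚ_13 : v_13(x) ≥ 0} and ℤ_13^× = {x ∈ ℤ_13 : v_13(x) = 0}. Here v_13(30758/71) = v_13(num) − v_13(den) = 3; compare against these criteria.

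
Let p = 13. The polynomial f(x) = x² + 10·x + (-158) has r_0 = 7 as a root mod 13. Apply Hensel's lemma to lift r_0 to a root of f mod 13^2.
r_1 = 72 (mod 169)

Hensel: r_{i+1} = r_i − f(r_i)·(f′(r_i))^{-1} mod 13^{i+2}, f′(x) = 2x + 10. Iterate:
  r_0 = 7 (mod 13)
  r_1 = 72 (mod 169)
Final: r = 72 satisfies f(r) ≡ 0 mod 13^2.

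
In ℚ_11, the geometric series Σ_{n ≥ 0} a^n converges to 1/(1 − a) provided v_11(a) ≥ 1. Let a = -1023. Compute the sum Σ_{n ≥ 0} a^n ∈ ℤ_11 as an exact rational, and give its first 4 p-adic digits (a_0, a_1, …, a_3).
Σ a^n = 1/(1 − a) = 1/1024;  first 4 digits = (1, 6, 5, 0)

v_11(a) = 1 ≥ 1, so the series converges in ℤ_11 to 1/(1 − a) = 1/(1 − (-1023)) = 1/1024. Expand this rational in ℤ_11: compute digits iteratively via d_i = x_i mod 11, x_{i+1} = (x_i − d_i)/11. The first 4 digits are (1, 6, 5, 0).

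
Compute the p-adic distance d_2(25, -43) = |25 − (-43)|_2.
d_2(25, -43) = 1/4

Step 1 — x − y = 25 − (-43) = 68. Step 2 — v_2(68) = 2 (factor: 68 = (2^2 · 17); the sign does not affect v_p). Step 3 — |x − y|_2 = 2^{-2} = 1/4.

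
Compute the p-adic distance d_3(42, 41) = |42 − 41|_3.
d_3(42, 41) = 1

Step 1 — x − y = 42 − 41 = 1. Step 2 — v_3(1) = 0 (factor: 1 = (3^0 · 1); the sign does not affect v_p). Step 3 — |x − y|_3 = 3^{0} = 1.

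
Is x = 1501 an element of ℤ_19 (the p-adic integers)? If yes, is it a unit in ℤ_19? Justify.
x ∈ ℤ_19 but not a unit; v_19(x) = 1 > 0

ℤ_19 = {x ∈ ℚ_19 : v_19(x) ≥ 0} and ℤ_19^× = {x ∈ ℤ_19 : v_19(x) = 0}. Here v_19(1501) = v_19(num) − v_19(den) = 1; compare against these criteria.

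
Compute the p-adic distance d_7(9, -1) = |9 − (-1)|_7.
d_7(9, -1) = 1

Step 1 — x − y = 9 − (-1) = 10. Step 2 — v_7(10) = 0 (factor: 10 = (7^0 · 10); the sign does not affect v_p). Step 3 — |x − y|_7 = 7^{0} = 1.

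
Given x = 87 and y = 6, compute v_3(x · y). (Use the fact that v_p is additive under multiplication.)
v_3(522) = 2

v_p(x) = 1 (factor: 87 = 3^1 · 29); v_p(y) = 1 (factor: 6 = 3^1 · 2). Additivity: v_p(xy) = v_p(x) + v_p(y) = 1 + 1 = 2. (Direct check: xy = 522 = 3^2 · (58).)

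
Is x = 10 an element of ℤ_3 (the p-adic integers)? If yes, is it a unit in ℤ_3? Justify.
x ∈ ℤ_3^× (unit); v_3(x) = 0

ℤ_3 = {x ∈ ℚ_3 : v_3(x) ≥ 0} and ℤ_3^× = {x ∈ ℤ_3 : v_3(x) = 0}. Here v_3(10) = v_3(num) − v_3(den) = 0; compare against these criteria.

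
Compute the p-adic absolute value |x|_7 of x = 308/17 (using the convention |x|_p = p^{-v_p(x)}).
|308/17|_7 = 1/7

Step 1 — compute v_7(x) by factoring powers of 7 out of the numerator and denominator: v_7(308/17) = 1. Step 2 — apply |x|_p = p^{-v_p(x)} = 7^{-1} = 1/7.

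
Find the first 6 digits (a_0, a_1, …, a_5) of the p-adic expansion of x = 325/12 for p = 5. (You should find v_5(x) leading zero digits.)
(a_0, …, a_5) = (0, 0, 4, 4, 2, 4)

v_5(325/12) = 2, so a_0 = ... = a_1 = 0. Factor out: x = 5^2 · u with u = 13/12 a unit in ℤ_5. Expand u iteratively via a_{v+i} = u_i mod 5, u_{i+1} = (u_i − a_{v+i})/5:
  u_0 = 13/12;  a_2 = 4;  u_1 = (u_0 − 4)/5 = -7/12
  u_1 = -7/12;  a_3 = 4;  u_2 = (u_1 − 4)/5 = -11/12
  u_2 = -11/12;  a_4 = 2;  u_3 = (u_2 − 2)/5 = -7/12
  u_3 = -7/12;  a_5 = 4;  u_4 = (u_3 − 4)/5 = -11/12
Digits: (0, 0, 4, 4, 2, 4).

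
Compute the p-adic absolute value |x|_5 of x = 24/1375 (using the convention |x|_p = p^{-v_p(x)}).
|24/1375|_5 = 125

Step 1 — compute v_5(x) by factoring powers of 5 out of the numerator and denominator: v_5(24/1375) = -3. Step 2 — apply |x|_p = p^{-v_p(x)} = 5^{3} = 125.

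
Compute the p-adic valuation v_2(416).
v_2(416) = 5

v_2(n) is the largest exponent k such that 2^k divides n. Factor out: 416 = 2^5 · 13. (Sign doesn't affect v_p.) So v_2(416) = 5.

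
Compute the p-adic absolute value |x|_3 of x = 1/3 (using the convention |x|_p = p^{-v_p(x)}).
|1/3|_3 = 3

Step 1 — compute v_3(x) by factoring powers of 3 out of the numerator and denominator: v_3(1/3) = -1. Step 2 — apply |x|_p = p^{-v_p(x)} = 3^{1} = 3.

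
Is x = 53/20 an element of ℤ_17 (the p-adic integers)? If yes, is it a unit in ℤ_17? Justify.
x ∈ ℤ_17^× (unit); v_17(x) = 0

ℤ_17 = {x ∈ ℚ_17 : v_17(x) ≥ 0} and ℤ_17^× = {x ∈ ℤ_17 : v_17(x) = 0}. Here v_17(53/20) = v_17(num) − v_17(den) = 0; compare against these criteria.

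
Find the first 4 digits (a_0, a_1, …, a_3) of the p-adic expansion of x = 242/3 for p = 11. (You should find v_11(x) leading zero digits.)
(a_0, …, a_3) = (0, 0, 8, 3)

v_11(242/3) = 2, so a_0 = ... = a_1 = 0. Factor out: x = 11^2 · u with u = 2/3 a unit in ℤ_11. Expand u iteratively via a_{v+i} = u_i mod 11, u_{i+1} = (u_i − a_{v+i})/11:
  u_0 = 2/3;  a_2 = 8;  u_1 = (u_0 − 8)/11 = -2/3
  u_1 = -2/3;  a_3 = 3;  u_2 = (u_1 − 3)/11 = -1/3
Digits: (0, 0, 8, 3).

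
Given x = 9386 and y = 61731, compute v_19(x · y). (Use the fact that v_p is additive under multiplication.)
v_19(579407166) = 5

v_p(x) = 2 (factor: 9386 = 19^2 · 26); v_p(y) = 3 (factor: 61731 = 19^3 · 9). Additivity: v_p(xy) = v_p(x) + v_p(y) = 2 + 3 = 5. (Direct check: xy = 579407166 = 19^5 · (234).)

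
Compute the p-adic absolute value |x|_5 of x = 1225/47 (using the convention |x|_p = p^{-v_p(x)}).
|1225/47|_5 = 1/25

Step 1 — compute v_5(x) by factoring powers of 5 out of the numerator and denominator: v_5(1225/47) = 2. Step 2 — apply |x|_p = p^{-v_p(x)} = 5^{-2} = 1/25.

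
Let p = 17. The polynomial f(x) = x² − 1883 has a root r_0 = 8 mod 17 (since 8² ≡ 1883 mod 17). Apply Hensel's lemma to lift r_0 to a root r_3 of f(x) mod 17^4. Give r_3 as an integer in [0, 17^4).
r_3 = 53099 (mod 83521)

Hensel's recurrence: r_{i+1} = r_i − f(r_i)·(f′(r_i))^{-1} mod 17^{i+2}, with f′(x) = 2x. Iterate:
  r_0 = 8 (mod 17)
  r_1 = 212 (mod 289)
  r_2 = 3969 (mod 4913)
  r_3 = 53099 (mod 83521)
Final: r_3 = 53099, and one checks f(r_3) ≡ 0 mod 17^4.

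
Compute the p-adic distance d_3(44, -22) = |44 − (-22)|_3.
d_3(44, -22) = 1/3

Step 1 — x − y = 44 − (-22) = 66. Step 2 — v_3(66) = 1 (factor: 66 = (3^1 · 22); the sign does not affect v_p). Step 3 — |x − y|_3 = 3^{-1} = 1/3.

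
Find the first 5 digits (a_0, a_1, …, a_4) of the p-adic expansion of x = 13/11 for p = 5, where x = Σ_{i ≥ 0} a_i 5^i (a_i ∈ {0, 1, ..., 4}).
(a_0, …, a_4) = (3, 1, 2, 0, 4)

v_5(13/11) = 0 (numerator and denominator both coprime to 5), so x ∈ ℤ_5^×. Compute digits iteratively via a_i = x_i mod 5, x_{i+1} = (x_i − a_i)/5, with x_0 = x:
  x_0 = 13/11;  a_0 = 3;  x_1 = (x_0 − 3)/5 = -4/11
  x_1 = -4/11;  a_1 = 1;  x_2 = (x_1 − 1)/5 = -3/11
  x_2 = -3/11;  a_2 = 2;  x_3 = (x_2 − 2)/5 = -5/11
  x_3 = -5/11;  a_3 = 0;  x_4 = (x_3 − 0)/5 = -1/11
  x_4 = -1/11;  a_4 = 4;  x_5 = (x_4 − 4)/5 = -9/11
Digits: (3, 1, 2, 0, 4).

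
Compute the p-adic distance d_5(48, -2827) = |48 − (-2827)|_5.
d_5(48, -2827) = 1/125

Step 1 — x − y = 48 − (-2827) = 2875. Step 2 — v_5(2875) = 3 (factor: 2875 = (5^3 · 23); the sign does not affect v_p). Step 3 — |x − y|_5 = 5^{-3} = 1/125.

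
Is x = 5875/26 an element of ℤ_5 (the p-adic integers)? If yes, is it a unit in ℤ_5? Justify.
x ∈ ℤ_5 but not a unit; v_5(x) = 3 > 0

ℤ_5 = {x ∈ ℚ_5 : v_5(x) ≥ 0} and ℤ_5^× = {x ∈ ℤ_5 : v_5(x) = 0}. Here v_5(5875/26) = v_5(num) − v_5(den) = 3; compare against these criteria.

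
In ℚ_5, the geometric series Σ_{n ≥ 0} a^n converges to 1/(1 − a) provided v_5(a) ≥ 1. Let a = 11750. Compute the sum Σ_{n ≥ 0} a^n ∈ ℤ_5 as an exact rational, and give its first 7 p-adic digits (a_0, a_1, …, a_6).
Σ a^n = 1/(1 − a) = -1/11749;  first 7 digits = (1, 0, 0, 4, 3, 3, 1)

v_5(a) = 3 ≥ 1, so the series converges in ℤ_5 to 1/(1 − a) = 1/(1 − 11750) = -1/11749. Expand this rational in ℤ_5: compute digits iteratively via d_i = x_i mod 5, x_{i+1} = (x_i − d_i)/5. The first 7 digits are (1, 0, 0, 4, 3, 3, 1).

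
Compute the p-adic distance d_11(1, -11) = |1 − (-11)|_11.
d_11(1, -11) = 1

Step 1 — x − y = 1 − (-11) = 12. Step 2 — v_11(12) = 0 (factor: 12 = (11^0 · 12); the sign does not affect v_p). Step 3 — |x − y|_11 = 11^{0} = 1.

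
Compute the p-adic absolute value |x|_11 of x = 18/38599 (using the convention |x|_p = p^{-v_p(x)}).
|18/38599|_11 = 1331

Step 1 — compute v_11(x) by factoring powers of 11 out of the numerator and denominator: v_11(18/38599) = -3. Step 2 — apply |x|_p = p^{-v_p(x)} = 11^{3} = 1331.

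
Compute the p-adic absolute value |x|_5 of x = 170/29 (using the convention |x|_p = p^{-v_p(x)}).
|170/29|_5 = 1/5

Step 1 — compute v_5(x) by factoring powers of 5 out of the numerator and denominator: v_5(170/29) = 1. Step 2 — apply |x|_p = p^{-v_p(x)} = 5^{-1} = 1/5.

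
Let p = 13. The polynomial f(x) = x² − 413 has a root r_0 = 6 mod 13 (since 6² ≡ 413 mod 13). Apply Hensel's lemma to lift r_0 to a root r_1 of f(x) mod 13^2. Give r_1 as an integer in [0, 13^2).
r_1 = 136 (mod 169)

Hensel's recurrence: r_{i+1} = r_i − f(r_i)·(f′(r_i))^{-1} mod 13^{i+2}, with f′(x) = 2x. Iterate:
  r_0 = 6 (mod 13)
  r_1 = 136 (mod 169)
Final: r_1 = 136, and one checks f(r_1) ≡ 0 mod 13^2.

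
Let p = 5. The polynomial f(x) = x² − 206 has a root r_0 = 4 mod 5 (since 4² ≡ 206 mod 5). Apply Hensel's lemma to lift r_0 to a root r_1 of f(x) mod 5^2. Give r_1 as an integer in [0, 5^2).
r_1 = 9 (mod 25)

Hensel's recurrence: r_{i+1} = r_i − f(r_i)·(f′(r_i))^{-1} mod 5^{i+2}, with f′(x) = 2x. Iterate:
  r_0 = 4 (mod 5)
  r_1 = 9 (mod 25)
Final: r_1 = 9, and one checks f(r_1) ≡ 0 mod 5^2.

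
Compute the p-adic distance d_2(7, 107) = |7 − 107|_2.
d_2(7, 107) = 1/4

Step 1 — x − y = 7 − 107 = -100. Step 2 — v_2(-100) = 2 (factor: -100 = −(2^2 · 25); the sign does not affect v_p). Step 3 — |x − y|_2 = 2^{-2} = 1/4.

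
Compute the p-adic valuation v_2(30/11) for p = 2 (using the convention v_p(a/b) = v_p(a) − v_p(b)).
v_2(30/11) = 1

Factor powers of 2 from the numerator and denominator of the reduced fraction: 30 = 2^1 · 15 and 11 = 2^0 · 11. Apply v_p(a/b) = v_p(a) − v_p(b): v_2(30/11) = 1 − 0 = 1.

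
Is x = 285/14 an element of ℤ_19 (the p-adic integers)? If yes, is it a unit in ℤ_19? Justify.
x ∈ ℤ_19 but not a unit; v_19(x) = 1 > 0

ℤ_19 = {x ∈ ℚ_19 : v_19(x) ≥ 0} and ℤ_19^× = {x ∈ ℤ_19 : v_19(x) = 0}. Here v_19(285/14) = v_19(num) − v_19(den) = 1; compare against these criteria.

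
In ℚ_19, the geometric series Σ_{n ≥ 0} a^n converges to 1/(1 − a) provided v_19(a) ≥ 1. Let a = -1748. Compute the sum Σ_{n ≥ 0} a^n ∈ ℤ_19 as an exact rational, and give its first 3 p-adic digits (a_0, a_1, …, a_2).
Σ a^n = 1/(1 − a) = 1/1749;  first 3 digits = (1, 3, 4)

v_19(a) = 1 ≥ 1, so the series converges in ℤ_19 to 1/(1 − a) = 1/(1 − (-1748)) = 1/1749. Expand this rational in ℤ_19: compute digits iteratively via d_i = x_i mod 19, x_{i+1} = (x_i − d_i)/19. The first 3 digits are (1, 3, 4).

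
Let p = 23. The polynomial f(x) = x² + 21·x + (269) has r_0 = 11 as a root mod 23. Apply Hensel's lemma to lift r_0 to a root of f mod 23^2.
r_1 = 218 (mod 529)

Hensel: r_{i+1} = r_i − f(r_i)·(f′(r_i))^{-1} mod 23^{i+2}, f′(x) = 2x + 21. Iterate:
  r_0 = 11 (mod 23)
  r_1 = 218 (mod 529)
Final: r = 218 satisfies f(r) ≡ 0 mod 23^2.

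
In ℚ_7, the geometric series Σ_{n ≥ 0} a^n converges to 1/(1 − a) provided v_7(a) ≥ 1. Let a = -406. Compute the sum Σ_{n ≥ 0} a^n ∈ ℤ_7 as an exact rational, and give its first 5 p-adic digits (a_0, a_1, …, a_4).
Σ a^n = 1/(1 − a) = 1/407;  first 5 digits = (1, 5, 2, 2, 1)

v_7(a) = 1 ≥ 1, so the series converges in ℤ_7 to 1/(1 − a) = 1/(1 − (-406)) = 1/407. Expand this rational in ℤ_7: compute digits iteratively via d_i = x_i mod 7, x_{i+1} = (x_i − d_i)/7. The first 5 digits are (1, 5, 2, 2, 1).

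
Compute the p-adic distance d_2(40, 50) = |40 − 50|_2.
d_2(40, 50) = 1/2

Step 1 — x − y = 40 − 50 = -10. Step 2 — v_2(-10) = 1 (factor: -10 = −(2^1 · 5); the sign does not affect v_p). Step 3 — |x − y|_2 = 2^{-1} = 1/2.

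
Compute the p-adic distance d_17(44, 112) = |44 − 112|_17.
d_17(44, 112) = 1/17

Step 1 — x − y = 44 − 112 = -68. Step 2 — v_17(-68) = 1 (factor: -68 = −(17^1 · 4); the sign does not affect v_p). Step 3 — |x − y|_17 = 17^{-1} = 1/17.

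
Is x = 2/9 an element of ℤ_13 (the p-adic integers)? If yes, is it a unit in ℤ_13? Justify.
x ∈ ℤ_13^× (unit); v_13(x) = 0

ℤ_13 = {x ∈ ℚ_13 : v_13(x) ≥ 0} and ℤ_13^× = {x ∈ ℤ_13 : v_13(x) = 0}. Here v_13(2/9) = v_13(num) − v_13(den) = 0; compare against these criteria.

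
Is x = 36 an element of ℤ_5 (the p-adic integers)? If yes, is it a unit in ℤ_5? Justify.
x ∈ ℤ_5^× (unit); v_5(x) = 0

ℤ_5 = {x ∈ ℚ_5 : v_5(x) ≥ 0} and ℤ_5^× = {x ∈ ℤ_5 : v_5(x) = 0}. Here v_5(36) = v_5(num) − v_5(den) = 0; compare against these criteria.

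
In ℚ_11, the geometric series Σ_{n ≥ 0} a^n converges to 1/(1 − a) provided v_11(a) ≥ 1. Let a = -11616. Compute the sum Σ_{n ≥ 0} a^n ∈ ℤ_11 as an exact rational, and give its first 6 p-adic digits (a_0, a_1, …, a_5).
Σ a^n = 1/(1 − a) = 1/11617;  first 6 digits = (1, 0, 3, 2, 8, 1)

v_11(a) = 2 ≥ 1, so the series converges in ℤ_11 to 1/(1 − a) = 1/(1 − (-11616)) = 1/11617. Expand this rational in ℤ_11: compute digits iteratively via d_i = x_i mod 11, x_{i+1} = (x_i − d_i)/11. The first 6 digits are (1, 0, 3, 2, 8, 1).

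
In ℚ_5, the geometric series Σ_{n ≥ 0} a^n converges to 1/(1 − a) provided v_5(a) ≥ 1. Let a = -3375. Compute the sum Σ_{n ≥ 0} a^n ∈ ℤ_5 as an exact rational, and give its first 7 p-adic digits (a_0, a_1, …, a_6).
Σ a^n = 1/(1 − a) = 1/3376;  first 7 digits = (1, 0, 0, 3, 4, 3, 3)

v_5(a) = 3 ≥ 1, so the series converges in ℤ_5 to 1/(1 − a) = 1/(1 − (-3375)) = 1/3376. Expand this rational in ℤ_5: compute digits iteratively via d_i = x_i mod 5, x_{i+1} = (x_i − d_i)/5. The first 7 digits are (1, 0, 0, 3, 4, 3, 3).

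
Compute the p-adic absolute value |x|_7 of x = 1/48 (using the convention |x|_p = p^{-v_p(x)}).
|1/48|_7 = 1

Step 1 — compute v_7(x) by factoring powers of 7 out of the numerator and denominator: v_7(1/48) = 0. Step 2 — apply |x|_p = p^{-v_p(x)} = 7^{0} = 1.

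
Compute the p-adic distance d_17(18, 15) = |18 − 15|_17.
d_17(18, 15) = 1

Step 1 — x − y = 18 − 15 = 3. Step 2 — v_17(3) = 0 (factor: 3 = (17^0 · 3); the sign does not affect v_p). Step 3 — |x − y|_17 = 17^{0} = 1.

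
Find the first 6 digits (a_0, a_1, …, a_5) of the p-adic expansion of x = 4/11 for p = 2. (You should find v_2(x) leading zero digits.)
(a_0, …, a_5) = (0, 0, 1, 1, 0, 0)

v_2(4/11) = 2, so a_0 = ... = a_1 = 0. Factor out: x = 2^2 · u with u = 1/11 a unit in ℤ_2. Expand u iteratively via a_{v+i} = u_i mod 2, u_{i+1} = (u_i − a_{v+i})/2:
  u_0 = 1/11;  a_2 = 1;  u_1 = (u_0 − 1)/2 = -5/11
  u_1 = -5/11;  a_3 = 1;  u_2 = (u_1 − 1)/2 = -8/11
  u_2 = -8/11;  a_4 = 0;  u_3 = (u_2 − 0)/2 = -4/11
  u_3 = -4/11;  a_5 = 0;  u_4 = (u_3 − 0)/2 = -2/11
Digits: (0, 0, 1, 1, 0, 0).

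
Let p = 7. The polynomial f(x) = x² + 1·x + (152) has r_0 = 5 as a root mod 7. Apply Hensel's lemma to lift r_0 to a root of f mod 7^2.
r_1 = 33 (mod 49)

Hensel: r_{i+1} = r_i − f(r_i)·(f′(r_i))^{-1} mod 7^{i+2}, f′(x) = 2x + 1. Iterate:
  r_0 = 5 (mod 7)
  r_1 = 33 (mod 49)
Final: r = 33 satisfies f(r) ≡ 0 mod 7^2.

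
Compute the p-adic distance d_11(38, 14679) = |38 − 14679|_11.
d_11(38, 14679) = 1/14641

Step 1 — x − y = 38 − 14679 = -14641. Step 2 — v_11(-14641) = 4 (factor: -14641 = −(11^4 · 1); the sign does not affect v_p). Step 3 — |x − y|_11 = 11^{-4} = 1/14641.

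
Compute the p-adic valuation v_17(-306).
v_17(-306) = 1

v_17(n) is the largest exponent k such that 17^k divides n. Factor out: -306 = -17^1 · 18. (Sign doesn't affect v_p.) So v_17(-306) = 1.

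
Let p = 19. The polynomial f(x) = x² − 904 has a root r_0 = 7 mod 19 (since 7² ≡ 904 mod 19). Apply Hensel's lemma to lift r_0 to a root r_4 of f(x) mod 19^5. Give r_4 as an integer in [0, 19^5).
r_4 = 1551053 (mod 2476099)

Hensel's recurrence: r_{i+1} = r_i − f(r_i)·(f′(r_i))^{-1} mod 19^{i+2}, with f′(x) = 2x. Iterate:
  r_0 = 7 (mod 19)
  r_1 = 197 (mod 361)
  r_2 = 919 (mod 6859)
  r_3 = 117522 (mod 130321)
  r_4 = 1551053 (mod 2476099)
Final: r_4 = 1551053, and one checks f(r_4) ≡ 0 mod 19^5.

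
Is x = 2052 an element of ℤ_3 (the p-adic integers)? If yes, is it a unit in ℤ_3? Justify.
x ∈ ℤ_3 but not a unit; v_3(x) = 3 > 0

ℤ_3 = {x ∈ ℚ_3 : v_3(x) ≥ 0} and ℤ_3^× = {x ∈ ℤ_3 : v_3(x) = 0}. Here v_3(2052) = v_3(num) − v_3(den) = 3; compare against these criteria.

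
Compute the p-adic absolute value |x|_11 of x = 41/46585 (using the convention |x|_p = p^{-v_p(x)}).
|41/46585|_11 = 1331

Step 1 — compute v_11(x) by factoring powers of 11 out of the numerator and denominator: v_11(41/46585) = -3. Step 2 — apply |x|_p = p^{-v_p(x)} = 11^{3} = 1331.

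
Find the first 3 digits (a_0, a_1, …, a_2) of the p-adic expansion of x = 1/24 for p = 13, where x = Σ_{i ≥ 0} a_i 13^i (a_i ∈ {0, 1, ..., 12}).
(a_0, …, a_2) = (6, 12, 5)

v_13(1/24) = 0 (numerator and denominator both coprime to 13), so x ∈ ℤ_13^×. Compute digits iteratively via a_i = x_i mod 13, x_{i+1} = (x_i − a_i)/13, with x_0 = x:
  x_0 = 1/24;  a_0 = 6;  x_1 = (x_0 − 6)/13 = -11/24
  x_1 = -11/24;  a_1 = 12;  x_2 = (x_1 − 12)/13 = -23/24
  x_2 = -23/24;  a_2 = 5;  x_3 = (x_2 − 5)/13 = -11/24
Digits: (6, 12, 5).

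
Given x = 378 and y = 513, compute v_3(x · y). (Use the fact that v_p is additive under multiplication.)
v_3(193914) = 6

v_p(x) = 3 (factor: 378 = 3^3 · 14); v_p(y) = 3 (factor: 513 = 3^3 · 19). Additivity: v_p(xy) = v_p(x) + v_p(y) = 3 + 3 = 6. (Direct check: xy = 193914 = 3^6 · (266).)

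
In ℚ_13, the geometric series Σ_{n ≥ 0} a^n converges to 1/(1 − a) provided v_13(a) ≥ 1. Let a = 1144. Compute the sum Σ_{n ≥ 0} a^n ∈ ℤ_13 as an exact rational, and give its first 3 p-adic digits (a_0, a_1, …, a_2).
Σ a^n = 1/(1 − a) = -1/1143;  first 3 digits = (1, 10, 2)

v_13(a) = 1 ≥ 1, so the series converges in ℤ_13 to 1/(1 − a) = 1/(1 − 1144) = -1/1143. Expand this rational in ℤ_13: compute digits iteratively via d_i = x_i mod 13, x_{i+1} = (x_i − d_i)/13. The first 3 digits are (1, 10, 2).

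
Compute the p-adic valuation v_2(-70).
v_2(-70) = 1

v_2(n) is the largest exponent k such that 2^k divides n. Factor out: -70 = -2^1 · 35. (Sign doesn't affect v_p.) So v_2(-70) = 1.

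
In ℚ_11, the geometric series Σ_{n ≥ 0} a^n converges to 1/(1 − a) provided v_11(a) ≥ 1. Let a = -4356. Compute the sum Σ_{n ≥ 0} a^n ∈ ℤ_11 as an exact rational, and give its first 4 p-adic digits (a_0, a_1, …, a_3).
Σ a^n = 1/(1 − a) = 1/4357;  first 4 digits = (1, 0, 8, 7)

v_11(a) = 2 ≥ 1, so the series converges in ℤ_11 to 1/(1 − a) = 1/(1 − (-4356)) = 1/4357. Expand this rational in ℤ_11: compute digits iteratively via d_i = x_i mod 11, x_{i+1} = (x_i − d_i)/11. The first 4 digits are (1, 0, 8, 7).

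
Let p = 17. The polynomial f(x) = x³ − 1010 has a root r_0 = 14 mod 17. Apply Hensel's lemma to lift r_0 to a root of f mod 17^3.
r_2 = 3771 (mod 4913)

Hensel: r_{i+1} = r_i − f(r_i)/f′(r_i) mod 17^{i+2}, where f′(x) = 3x². Iterate:
  r_0 = 14 (mod 17)
  r_1 = 14 (mod 289)
  r_2 = 3771 (mod 4913)
Final: r = 3771 with f(r) ≡ 0 mod 17^3.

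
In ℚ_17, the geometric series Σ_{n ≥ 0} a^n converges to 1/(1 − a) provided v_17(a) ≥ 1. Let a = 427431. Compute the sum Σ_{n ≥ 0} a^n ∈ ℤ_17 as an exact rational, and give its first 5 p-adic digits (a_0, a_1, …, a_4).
Σ a^n = 1/(1 − a) = -1/427430;  first 5 digits = (1, 0, 0, 2, 5)

v_17(a) = 3 ≥ 1, so the series converges in ℤ_17 to 1/(1 − a) = 1/(1 − 427431) = -1/427430. Expand this rational in ℤ_17: compute digits iteratively via d_i = x_i mod 17, x_{i+1} = (x_i − d_i)/17. The first 5 digits are (1, 0, 0, 2, 5).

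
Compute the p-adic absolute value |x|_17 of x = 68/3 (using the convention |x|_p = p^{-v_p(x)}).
|68/3|_17 = 1/17

Step 1 — compute v_17(x) by factoring powers of 17 out of the numerator and denominator: v_17(68/3) = 1. Step 2 — apply |x|_p = p^{-v_p(x)} = 17^{-1} = 1/17.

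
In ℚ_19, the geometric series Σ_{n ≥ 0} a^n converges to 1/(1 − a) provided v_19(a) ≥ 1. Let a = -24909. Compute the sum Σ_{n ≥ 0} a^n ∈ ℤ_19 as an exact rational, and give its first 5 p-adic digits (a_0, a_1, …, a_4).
Σ a^n = 1/(1 − a) = 1/24910;  first 5 digits = (1, 0, 7, 15, 10)

v_19(a) = 2 ≥ 1, so the series converges in ℤ_19 to 1/(1 − a) = 1/(1 − (-24909)) = 1/24910. Expand this rational in ℤ_19: compute digits iteratively via d_i = x_i mod 19, x_{i+1} = (x_i − d_i)/19. The first 5 digits are (1, 0, 7, 15, 10).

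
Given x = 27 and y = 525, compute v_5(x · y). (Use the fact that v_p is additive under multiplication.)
v_5(14175) = 2

v_p(x) = 0 (factor: 27 = 5^0 · 27); v_p(y) = 2 (factor: 525 = 5^2 · 21). Additivity: v_p(xy) = v_p(x) + v_p(y) = 0 + 2 = 2. (Direct check: xy = 14175 = 5^2 · (567).)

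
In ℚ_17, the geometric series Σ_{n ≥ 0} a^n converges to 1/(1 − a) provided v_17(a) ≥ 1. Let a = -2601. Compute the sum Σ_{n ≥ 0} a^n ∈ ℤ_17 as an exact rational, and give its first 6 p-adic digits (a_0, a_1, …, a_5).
Σ a^n = 1/(1 − a) = 1/2602;  first 6 digits = (1, 0, 8, 16, 12, 4)

v_17(a) = 2 ≥ 1, so the series converges in ℤ_17 to 1/(1 − a) = 1/(1 − (-2601)) = 1/2602. Expand this rational in ℤ_17: compute digits iteratively via d_i = x_i mod 17, x_{i+1} = (x_i − d_i)/17. The first 6 digits are (1, 0, 8, 16, 12, 4).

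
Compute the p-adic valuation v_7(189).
v_7(189) = 1

v_7(n) is the largest exponent k such that 7^k divides n. Factor out: 189 = 7^1 · 27. (Sign doesn't affect v_p.) So v_7(189) = 1.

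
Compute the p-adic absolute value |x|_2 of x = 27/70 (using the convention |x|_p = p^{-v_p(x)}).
|27/70|_2 = 2

Step 1 — compute v_2(x) by factoring powers of 2 out of the numerator and denominator: v_2(27/70) = -1. Step 2 — apply |x|_p = p^{-v_p(x)} = 2^{1} = 2.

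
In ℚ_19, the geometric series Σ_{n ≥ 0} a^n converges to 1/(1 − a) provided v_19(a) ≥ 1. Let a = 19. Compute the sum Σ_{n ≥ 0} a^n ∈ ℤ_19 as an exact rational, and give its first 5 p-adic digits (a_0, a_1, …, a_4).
Σ a^n = 1/(1 − a) = -1/18;  first 5 digits = (1, 1, 1, 1, 1)

v_19(a) = 1 ≥ 1, so the series converges in ℤ_19 to 1/(1 − a) = 1/(1 − 19) = -1/18. Expand this rational in ℤ_19: compute digits iteratively via d_i = x_i mod 19, x_{i+1} = (x_i − d_i)/19. The first 5 digits are (1, 1, 1, 1, 1).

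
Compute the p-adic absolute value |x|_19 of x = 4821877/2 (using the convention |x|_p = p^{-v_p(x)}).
|4821877/2|_19 = 1/130321

Step 1 — compute v_19(x) by factoring powers of 19 out of the numerator and denominator: v_19(4821877/2) = 4. Step 2 — apply |x|_p = p^{-v_p(x)} = 19^{-4} = 1/130321.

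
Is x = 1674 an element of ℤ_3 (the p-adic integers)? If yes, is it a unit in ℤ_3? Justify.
x ∈ ℤ_3 but not a unit; v_3(x) = 3 > 0

ℤ_3 = {x ∈ ℚ_3 : v_3(x) ≥ 0} and ℤ_3^× = {x ∈ ℤ_3 : v_3(x) = 0}. Here v_3(1674) = v_3(num) − v_3(den) = 3; compare against these criteria.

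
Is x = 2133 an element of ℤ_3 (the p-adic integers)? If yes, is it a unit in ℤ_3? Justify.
x ∈ ℤ_3 but not a unit; v_3(x) = 3 > 0

ℤ_3 = {x ∈ ℚ_3 : v_3(x) ≥ 0} and ℤ_3^× = {x ∈ ℤ_3 : v_3(x) = 0}. Here v_3(2133) = v_3(num) − v_3(den) = 3; compare against these criteria.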